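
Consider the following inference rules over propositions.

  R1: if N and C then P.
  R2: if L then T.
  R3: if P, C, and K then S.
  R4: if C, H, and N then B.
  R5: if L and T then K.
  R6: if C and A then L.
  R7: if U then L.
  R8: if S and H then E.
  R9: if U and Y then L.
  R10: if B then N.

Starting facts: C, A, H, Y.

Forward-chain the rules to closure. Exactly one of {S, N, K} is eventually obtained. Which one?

K

From C and A, R6 gives L.
From L, R2 gives T.
From L and T, R5 gives K.
N would need B (R10), but B is never established. S would need P, C, and K (R3), but P is never established.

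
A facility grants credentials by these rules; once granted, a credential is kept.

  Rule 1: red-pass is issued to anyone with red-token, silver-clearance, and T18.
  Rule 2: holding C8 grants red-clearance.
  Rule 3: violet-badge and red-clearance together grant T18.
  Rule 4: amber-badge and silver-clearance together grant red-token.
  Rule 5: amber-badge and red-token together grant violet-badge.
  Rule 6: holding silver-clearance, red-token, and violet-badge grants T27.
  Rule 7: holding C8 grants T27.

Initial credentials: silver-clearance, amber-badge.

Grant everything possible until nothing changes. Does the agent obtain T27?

Yes

Holding amber-badge and silver-clearance grants red-token (Rule 4).
Holding amber-badge and red-token grants violet-badge (Rule 5).
Holding silver-clearance, red-token, and violet-badge grants T27 (Rule 6).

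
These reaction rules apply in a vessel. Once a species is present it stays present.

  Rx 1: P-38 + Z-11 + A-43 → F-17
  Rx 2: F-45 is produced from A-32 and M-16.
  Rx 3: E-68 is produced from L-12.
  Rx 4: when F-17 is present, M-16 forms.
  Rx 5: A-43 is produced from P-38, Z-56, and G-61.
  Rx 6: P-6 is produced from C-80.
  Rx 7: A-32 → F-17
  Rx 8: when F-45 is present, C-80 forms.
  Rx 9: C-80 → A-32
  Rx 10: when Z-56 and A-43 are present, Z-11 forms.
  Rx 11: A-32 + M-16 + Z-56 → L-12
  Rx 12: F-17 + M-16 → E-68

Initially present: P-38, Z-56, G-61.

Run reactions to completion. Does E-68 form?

Yes

P-38, Z-56, and G-61 present → A-43 forms (Rx 5).
Z-56 and A-43 present → Z-11 forms (Rx 10).
P-38, Z-11, and A-43 present → F-17 forms (Rx 1).
F-17 present → M-16 forms (Rx 4).
F-17 and M-16 present → E-68 forms (Rx 12).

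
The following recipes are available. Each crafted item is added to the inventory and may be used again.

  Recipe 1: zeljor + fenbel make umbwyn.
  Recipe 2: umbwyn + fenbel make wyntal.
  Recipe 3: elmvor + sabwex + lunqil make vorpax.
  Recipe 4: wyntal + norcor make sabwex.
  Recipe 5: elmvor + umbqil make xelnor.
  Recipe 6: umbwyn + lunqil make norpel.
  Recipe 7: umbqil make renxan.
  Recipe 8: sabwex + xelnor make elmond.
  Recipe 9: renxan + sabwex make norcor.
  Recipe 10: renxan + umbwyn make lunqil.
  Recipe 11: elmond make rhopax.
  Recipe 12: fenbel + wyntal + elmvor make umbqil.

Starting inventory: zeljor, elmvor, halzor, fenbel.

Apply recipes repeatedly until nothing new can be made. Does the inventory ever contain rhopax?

rhopax would need elmond (Recipe 11), but elmond is never obtained.

No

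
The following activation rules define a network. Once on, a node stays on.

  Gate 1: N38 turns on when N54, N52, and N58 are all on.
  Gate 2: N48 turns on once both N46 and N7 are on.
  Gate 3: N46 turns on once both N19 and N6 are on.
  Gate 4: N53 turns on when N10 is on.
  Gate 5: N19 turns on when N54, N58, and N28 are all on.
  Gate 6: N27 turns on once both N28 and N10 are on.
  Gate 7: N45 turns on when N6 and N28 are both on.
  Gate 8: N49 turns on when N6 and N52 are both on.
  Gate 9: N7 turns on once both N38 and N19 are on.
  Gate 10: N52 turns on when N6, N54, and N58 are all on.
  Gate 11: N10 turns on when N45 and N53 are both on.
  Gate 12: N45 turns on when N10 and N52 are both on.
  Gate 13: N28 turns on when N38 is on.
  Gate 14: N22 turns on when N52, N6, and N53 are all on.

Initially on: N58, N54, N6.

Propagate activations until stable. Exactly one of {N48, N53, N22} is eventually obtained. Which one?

N6, N54, and N58 are on, so N52 turns on (Gate 10).
N54, N52, and N58 are on, so N38 turns on (Gate 1).
N38 is on, so N28 turns on (Gate 13).
Gate 5: N54, N58, and N28 on → N19 on.
Gate 3: N19 and N6 on → N46 on.
Gate 9: N38 and N19 on → N7 on.
N46 and N7 are on, so N48 turns on (Gate 2).
N22 would need N52, N6, and N53 (Gate 14), but N53 never turns on. N53 would need N10 (Gate 4), but N10 never turns on.

N48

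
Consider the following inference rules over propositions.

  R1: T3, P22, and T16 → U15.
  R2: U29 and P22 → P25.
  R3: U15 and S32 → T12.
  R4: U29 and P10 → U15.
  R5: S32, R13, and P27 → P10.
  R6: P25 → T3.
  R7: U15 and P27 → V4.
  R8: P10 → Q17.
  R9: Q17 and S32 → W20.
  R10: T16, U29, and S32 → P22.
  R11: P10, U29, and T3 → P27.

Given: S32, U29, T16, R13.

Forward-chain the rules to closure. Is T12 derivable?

Yes

T16, U29, and S32 hold, so P22 follows (R10).
U29 and P22 hold, so P25 follows (R2).
P25 holds, so T3 follows (R6).
T3, P22, and T16 hold, so U15 follows (R1).
U15 and S32 hold, so T12 follows (R3).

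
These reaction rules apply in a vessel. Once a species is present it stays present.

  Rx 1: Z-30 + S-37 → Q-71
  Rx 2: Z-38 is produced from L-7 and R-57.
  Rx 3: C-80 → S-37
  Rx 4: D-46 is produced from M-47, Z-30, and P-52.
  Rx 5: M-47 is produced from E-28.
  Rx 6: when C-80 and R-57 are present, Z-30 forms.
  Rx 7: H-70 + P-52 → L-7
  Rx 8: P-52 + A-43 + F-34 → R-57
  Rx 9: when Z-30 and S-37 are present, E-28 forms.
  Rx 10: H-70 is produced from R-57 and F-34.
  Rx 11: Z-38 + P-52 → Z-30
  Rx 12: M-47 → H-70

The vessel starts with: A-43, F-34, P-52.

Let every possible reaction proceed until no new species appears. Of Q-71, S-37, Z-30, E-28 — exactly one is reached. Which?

Z-30

P-52, A-43, and F-34 present → R-57 forms (Rx 8).
R-57 and F-34 present → H-70 forms (Rx 10).
H-70 and P-52 present → L-7 forms (Rx 7).
L-7 and R-57 present → Z-38 forms (Rx 2).
Z-38 and P-52 present → Z-30 forms (Rx 11).
Q-71 would need Z-30 and S-37 (Rx 1), but S-37 never forms. E-28 would need Z-30 and S-37 (Rx 9), but S-37 never forms. S-37 would need C-80 (Rx 3), but C-80 never forms.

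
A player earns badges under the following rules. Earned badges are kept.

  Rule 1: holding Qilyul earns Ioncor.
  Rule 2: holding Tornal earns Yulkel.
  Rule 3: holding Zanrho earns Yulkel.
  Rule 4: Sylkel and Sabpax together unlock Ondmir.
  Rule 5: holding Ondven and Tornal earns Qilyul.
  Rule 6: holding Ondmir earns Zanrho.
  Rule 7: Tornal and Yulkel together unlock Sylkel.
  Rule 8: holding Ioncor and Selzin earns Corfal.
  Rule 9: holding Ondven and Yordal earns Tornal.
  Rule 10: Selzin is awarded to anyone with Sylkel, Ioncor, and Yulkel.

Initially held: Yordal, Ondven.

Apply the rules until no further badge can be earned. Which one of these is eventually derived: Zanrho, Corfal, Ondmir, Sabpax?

Corfal

With Ondven and Yordal, Tornal is earned (Rule 9).
With Ondven and Tornal, Qilyul is earned (Rule 5).
With Tornal, Yulkel is earned (Rule 2).
With Qilyul, Ioncor is earned (Rule 1).
With Tornal and Yulkel, Sylkel is earned (Rule 7).
With Sylkel, Ioncor, and Yulkel, Selzin is earned (Rule 10).
With Ioncor and Selzin, Corfal is earned (Rule 8).
Zanrho would need Ondmir (Rule 6), but Ondmir is never earned. No rule produces Sabpax, and it is not given. Ondmir would need Sylkel and Sabpax (Rule 4), but Sabpax is never earned.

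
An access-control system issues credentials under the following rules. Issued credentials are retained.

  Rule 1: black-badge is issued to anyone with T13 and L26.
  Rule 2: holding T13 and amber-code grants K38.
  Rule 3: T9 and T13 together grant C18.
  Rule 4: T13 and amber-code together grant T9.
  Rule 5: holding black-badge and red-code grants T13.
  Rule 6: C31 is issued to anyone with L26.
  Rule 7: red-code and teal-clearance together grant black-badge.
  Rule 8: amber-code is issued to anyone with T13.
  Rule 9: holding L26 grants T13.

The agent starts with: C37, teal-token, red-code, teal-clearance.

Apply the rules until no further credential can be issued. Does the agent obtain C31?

No

C31 would need L26 (Rule 6), but L26 is never granted.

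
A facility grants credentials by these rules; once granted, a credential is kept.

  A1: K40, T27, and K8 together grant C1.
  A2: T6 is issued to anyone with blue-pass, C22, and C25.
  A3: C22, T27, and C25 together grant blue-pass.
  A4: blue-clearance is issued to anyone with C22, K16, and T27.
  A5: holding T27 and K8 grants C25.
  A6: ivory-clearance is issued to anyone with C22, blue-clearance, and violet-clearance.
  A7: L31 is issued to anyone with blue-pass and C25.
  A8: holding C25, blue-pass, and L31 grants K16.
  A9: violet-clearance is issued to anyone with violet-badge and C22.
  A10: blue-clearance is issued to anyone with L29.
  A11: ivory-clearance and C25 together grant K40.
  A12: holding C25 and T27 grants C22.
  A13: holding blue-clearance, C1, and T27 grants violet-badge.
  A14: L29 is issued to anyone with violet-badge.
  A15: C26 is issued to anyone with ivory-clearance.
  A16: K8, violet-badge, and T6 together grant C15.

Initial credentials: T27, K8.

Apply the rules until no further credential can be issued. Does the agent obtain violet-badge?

No

violet-badge would need blue-clearance, C1, and T27 (A13), but C1 is never granted.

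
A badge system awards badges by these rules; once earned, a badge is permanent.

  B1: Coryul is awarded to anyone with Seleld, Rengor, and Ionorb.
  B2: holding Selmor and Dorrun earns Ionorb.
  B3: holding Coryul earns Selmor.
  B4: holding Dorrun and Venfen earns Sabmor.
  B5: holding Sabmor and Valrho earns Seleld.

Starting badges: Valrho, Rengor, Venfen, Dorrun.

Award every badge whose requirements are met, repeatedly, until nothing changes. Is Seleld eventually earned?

Yes

With Dorrun and Venfen, Sabmor is earned (B4).
With Sabmor and Valrho, Seleld is earned (B5).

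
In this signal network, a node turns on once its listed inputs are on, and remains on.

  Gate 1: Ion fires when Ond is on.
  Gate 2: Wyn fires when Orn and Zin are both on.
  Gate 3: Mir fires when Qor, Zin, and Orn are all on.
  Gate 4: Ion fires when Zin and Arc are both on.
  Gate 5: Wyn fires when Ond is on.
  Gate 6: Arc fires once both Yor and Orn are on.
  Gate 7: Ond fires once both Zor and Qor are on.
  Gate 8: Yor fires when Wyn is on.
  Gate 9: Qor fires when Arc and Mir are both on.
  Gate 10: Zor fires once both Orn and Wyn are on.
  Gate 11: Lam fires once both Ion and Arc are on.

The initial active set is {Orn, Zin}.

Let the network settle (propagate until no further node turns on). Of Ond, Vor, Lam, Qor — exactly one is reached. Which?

Gate 2: Orn and Zin on → Wyn on.
Gate 8: Wyn on → Yor on.
Gate 6: Yor and Orn on → Arc on.
Gate 4: Zin and Arc on → Ion on.
Ion and Arc are on, so Lam fires (Gate 11).
Ond would need Zor and Qor (Gate 7), but Qor never turns on. No rule produces Vor, and it is not given. Qor would need Arc and Mir (Gate 9), but Mir never turns on.

Lam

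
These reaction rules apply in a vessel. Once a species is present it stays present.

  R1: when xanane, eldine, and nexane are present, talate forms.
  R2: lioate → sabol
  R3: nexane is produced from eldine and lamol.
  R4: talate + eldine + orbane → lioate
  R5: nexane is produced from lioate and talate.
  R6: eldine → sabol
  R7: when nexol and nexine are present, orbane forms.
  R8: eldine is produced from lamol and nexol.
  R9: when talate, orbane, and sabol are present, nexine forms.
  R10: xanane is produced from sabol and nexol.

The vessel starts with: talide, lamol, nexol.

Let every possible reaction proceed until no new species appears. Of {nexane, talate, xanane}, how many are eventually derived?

lamol and nexol present → eldine forms (R8).
eldine and lamol present → nexane forms (R3).
eldine present → sabol forms (R6).
sabol and nexol present → xanane forms (R10).
xanane, eldine, and nexane present → talate forms (R1).
nexane: reached.
talate: reached.
xanane: reached.
All 3 are reached.

3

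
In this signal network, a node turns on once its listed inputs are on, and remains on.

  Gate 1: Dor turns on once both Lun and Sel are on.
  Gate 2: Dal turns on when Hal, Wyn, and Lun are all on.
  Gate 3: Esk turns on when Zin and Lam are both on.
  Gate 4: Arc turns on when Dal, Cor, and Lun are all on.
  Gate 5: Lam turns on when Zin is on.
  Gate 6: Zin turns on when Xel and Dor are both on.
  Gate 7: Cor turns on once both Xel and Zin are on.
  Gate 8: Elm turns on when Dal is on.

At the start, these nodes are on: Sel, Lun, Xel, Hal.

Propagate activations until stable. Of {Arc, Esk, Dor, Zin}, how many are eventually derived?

Gate 1: Lun and Sel on → Dor on.
Gate 6: Xel and Dor on → Zin on.
Zin is on, so Lam turns on (Gate 5).
Zin and Lam are on, so Esk turns on (Gate 3).
Arc would need Dal, Cor, and Lun (Gate 4), but Dal never turns on.
Esk: reached.
Dor: reached.
Zin: reached.
Reached: Esk, Dor, and Zin — 3 of the 4.

3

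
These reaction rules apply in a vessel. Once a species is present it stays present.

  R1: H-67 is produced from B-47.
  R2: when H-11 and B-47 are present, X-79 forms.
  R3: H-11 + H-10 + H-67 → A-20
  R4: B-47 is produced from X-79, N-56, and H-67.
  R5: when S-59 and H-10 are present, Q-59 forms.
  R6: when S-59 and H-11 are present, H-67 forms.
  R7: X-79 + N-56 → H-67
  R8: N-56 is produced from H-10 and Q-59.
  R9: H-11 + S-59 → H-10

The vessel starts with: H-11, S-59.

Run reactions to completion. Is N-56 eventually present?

Yes

H-11 and S-59 present → H-10 forms (R9).
S-59 and H-10 present → Q-59 forms (R5).
H-10 and Q-59 present → N-56 forms (R8).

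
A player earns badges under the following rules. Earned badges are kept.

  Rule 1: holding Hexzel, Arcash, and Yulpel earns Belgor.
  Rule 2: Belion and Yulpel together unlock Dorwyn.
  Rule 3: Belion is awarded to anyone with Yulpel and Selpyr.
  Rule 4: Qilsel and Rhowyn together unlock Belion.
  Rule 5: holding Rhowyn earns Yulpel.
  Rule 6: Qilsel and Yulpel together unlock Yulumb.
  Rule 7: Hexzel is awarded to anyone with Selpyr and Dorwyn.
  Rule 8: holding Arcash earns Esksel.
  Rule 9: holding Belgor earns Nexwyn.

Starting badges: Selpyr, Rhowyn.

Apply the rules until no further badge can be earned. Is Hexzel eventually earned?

With Rhowyn, Yulpel is earned (Rule 5).
With Yulpel and Selpyr, Belion is earned (Rule 3).
With Belion and Yulpel, Dorwyn is earned (Rule 2).
With Selpyr and Dorwyn, Hexzel is earned (Rule 7).

Yes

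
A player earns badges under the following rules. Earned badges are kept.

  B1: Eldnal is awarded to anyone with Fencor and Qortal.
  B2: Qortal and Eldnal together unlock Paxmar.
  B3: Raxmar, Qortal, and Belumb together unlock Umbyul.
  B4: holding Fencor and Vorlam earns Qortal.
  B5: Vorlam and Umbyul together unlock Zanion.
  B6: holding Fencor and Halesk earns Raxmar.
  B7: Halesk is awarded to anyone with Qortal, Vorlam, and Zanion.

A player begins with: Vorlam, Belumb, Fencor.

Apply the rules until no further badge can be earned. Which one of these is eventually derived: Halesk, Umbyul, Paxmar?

With Fencor and Vorlam, Qortal is earned (B4).
With Fencor and Qortal, Eldnal is earned (B1).
With Qortal and Eldnal, Paxmar is earned (B2).
Umbyul would need Raxmar, Qortal, and Belumb (B3), but Raxmar is never earned. Halesk would need Qortal, Vorlam, and Zanion (B7), but Zanion is never earned.

Paxmar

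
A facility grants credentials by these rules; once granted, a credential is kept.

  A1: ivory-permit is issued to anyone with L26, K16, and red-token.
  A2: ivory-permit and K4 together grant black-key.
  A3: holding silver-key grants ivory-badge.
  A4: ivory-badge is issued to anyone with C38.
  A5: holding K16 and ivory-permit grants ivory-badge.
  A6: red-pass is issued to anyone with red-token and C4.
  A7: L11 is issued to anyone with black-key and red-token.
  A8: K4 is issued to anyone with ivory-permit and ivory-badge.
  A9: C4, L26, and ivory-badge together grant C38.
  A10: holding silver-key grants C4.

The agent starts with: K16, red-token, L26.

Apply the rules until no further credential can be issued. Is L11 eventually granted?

Yes

Holding L26, K16, and red-token grants ivory-permit (A1).
Holding K16 and ivory-permit grants ivory-badge (A5).
Holding ivory-permit and ivory-badge grants K4 (A8).
Holding ivory-permit and K4 grants black-key (A2).
Holding black-key and red-token grants L11 (A7).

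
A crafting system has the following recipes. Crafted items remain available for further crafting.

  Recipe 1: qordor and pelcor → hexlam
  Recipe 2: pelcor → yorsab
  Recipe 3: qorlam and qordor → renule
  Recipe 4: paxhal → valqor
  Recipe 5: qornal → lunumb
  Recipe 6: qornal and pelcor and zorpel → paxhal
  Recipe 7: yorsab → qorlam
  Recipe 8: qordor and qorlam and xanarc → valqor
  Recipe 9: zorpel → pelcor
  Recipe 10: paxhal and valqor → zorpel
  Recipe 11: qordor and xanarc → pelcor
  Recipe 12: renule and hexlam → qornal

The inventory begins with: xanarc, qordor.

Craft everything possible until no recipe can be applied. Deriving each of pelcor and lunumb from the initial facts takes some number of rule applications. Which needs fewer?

pelcor

pelcor: Using Recipe 11, qordor and xanarc make pelcor. [1 rule application]
lunumb: Using Recipe 11, qordor and xanarc make pelcor. qordor and pelcor → hexlam (Recipe 1). Using Recipe 2, pelcor makes yorsab. yorsab → qorlam (Recipe 7). Using Recipe 3, qorlam and qordor make renule. renule and hexlam → qornal (Recipe 12). Using Recipe 5, qornal makes lunumb. [7 rule applications]
pelcor needs fewer.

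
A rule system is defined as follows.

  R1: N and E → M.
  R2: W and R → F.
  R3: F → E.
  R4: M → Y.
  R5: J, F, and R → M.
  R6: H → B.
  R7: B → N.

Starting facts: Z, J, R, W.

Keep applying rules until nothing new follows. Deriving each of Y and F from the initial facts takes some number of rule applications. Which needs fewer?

F: From W and R, R2 gives F. [1 rule application]
Y: From W and R, R2 gives F. From J, F, and R, R5 gives M. From M, R4 gives Y. [3 rule applications]
F needs fewer.

F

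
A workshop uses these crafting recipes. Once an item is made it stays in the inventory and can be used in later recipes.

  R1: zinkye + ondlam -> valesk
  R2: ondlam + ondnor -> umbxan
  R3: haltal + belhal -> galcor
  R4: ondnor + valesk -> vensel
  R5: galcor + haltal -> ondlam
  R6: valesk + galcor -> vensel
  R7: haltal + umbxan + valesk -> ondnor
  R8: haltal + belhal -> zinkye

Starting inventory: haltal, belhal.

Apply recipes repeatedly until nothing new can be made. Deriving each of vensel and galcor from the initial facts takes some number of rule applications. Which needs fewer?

galcor: Using R3, haltal and belhal make galcor. [1 rule application]
vensel: haltal + belhal -> galcor (R3). haltal + belhal -> zinkye (R8). Using R5, galcor and haltal make ondlam. zinkye + ondlam -> valesk (R1). valesk + galcor -> vensel (R6). [5 rule applications]
galcor needs fewer.

galcor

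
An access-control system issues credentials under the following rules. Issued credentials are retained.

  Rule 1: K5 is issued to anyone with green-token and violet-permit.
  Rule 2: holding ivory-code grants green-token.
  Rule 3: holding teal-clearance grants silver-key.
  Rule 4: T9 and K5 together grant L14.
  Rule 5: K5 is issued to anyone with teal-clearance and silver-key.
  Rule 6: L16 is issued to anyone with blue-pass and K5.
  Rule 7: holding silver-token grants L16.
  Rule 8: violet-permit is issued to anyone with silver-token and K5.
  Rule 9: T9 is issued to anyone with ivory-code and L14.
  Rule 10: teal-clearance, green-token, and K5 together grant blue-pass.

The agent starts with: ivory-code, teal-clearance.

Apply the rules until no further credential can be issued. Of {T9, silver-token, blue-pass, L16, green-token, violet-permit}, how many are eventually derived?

Holding ivory-code grants green-token (Rule 2).
Holding teal-clearance grants silver-key (Rule 3).
Holding teal-clearance and silver-key grants K5 (Rule 5).
Holding teal-clearance, green-token, and K5 grants blue-pass (Rule 10).
Holding blue-pass and K5 grants L16 (Rule 6).
T9 would need ivory-code and L14 (Rule 9), but L14 is never granted.
No rule produces silver-token, and it is not given.
blue-pass: reached.
L16: reached.
green-token: reached.
violet-permit would need silver-token and K5 (Rule 8), but silver-token is never granted.
Reached: blue-pass, L16, and green-token — 3 of the 6.

3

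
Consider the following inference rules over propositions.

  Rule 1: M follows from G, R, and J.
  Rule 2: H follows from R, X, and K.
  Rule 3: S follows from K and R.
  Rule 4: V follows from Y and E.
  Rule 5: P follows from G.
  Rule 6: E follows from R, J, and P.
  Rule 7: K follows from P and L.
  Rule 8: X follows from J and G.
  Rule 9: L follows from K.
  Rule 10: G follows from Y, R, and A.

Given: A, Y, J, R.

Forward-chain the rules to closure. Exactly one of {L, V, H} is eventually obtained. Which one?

V

From Y, R, and A, Rule 10 gives G.
From G, Rule 5 gives P.
R, J, and P hold, so E follows (Rule 6).
From Y and E, Rule 4 gives V.
H would need R, X, and K (Rule 2), but K is never established. L would need K (Rule 9), but K is never established.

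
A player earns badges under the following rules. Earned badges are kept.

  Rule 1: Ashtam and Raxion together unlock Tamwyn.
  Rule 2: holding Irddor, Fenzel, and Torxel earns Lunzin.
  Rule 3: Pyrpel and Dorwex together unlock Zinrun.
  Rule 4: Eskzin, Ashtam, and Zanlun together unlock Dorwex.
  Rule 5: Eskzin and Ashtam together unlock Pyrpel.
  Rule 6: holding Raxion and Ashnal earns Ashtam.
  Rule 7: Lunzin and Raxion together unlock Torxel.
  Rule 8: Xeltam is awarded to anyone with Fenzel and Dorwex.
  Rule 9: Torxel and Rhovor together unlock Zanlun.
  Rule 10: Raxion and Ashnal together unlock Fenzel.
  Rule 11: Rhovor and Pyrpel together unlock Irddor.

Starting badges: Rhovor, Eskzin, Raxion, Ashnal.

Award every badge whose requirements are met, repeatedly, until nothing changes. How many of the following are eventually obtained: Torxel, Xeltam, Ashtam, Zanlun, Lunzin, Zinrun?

With Raxion and Ashnal, Ashtam is earned (Rule 6).
Torxel would need Lunzin and Raxion (Rule 7), but Lunzin is never earned.
Xeltam would need Fenzel and Dorwex (Rule 8), but Dorwex is never earned.
Ashtam: reached.
Zanlun would need Torxel and Rhovor (Rule 9), but Torxel is never earned.
Lunzin would need Irddor, Fenzel, and Torxel (Rule 2), but Torxel is never earned.
Zinrun would need Pyrpel and Dorwex (Rule 3), but Dorwex is never earned.
Reached: Ashtam — 1 of the 6.

1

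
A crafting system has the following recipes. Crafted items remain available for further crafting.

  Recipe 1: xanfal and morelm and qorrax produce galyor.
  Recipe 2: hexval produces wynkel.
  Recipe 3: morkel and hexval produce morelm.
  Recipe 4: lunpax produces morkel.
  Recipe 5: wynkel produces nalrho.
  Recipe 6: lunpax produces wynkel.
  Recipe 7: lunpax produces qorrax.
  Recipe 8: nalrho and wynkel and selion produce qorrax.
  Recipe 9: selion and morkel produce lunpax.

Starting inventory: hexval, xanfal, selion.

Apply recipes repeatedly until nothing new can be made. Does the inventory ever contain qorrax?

Using Recipe 2, hexval makes wynkel.
Using Recipe 5, wynkel makes nalrho.
Using Recipe 8, nalrho, wynkel, and selion make qorrax.

Yes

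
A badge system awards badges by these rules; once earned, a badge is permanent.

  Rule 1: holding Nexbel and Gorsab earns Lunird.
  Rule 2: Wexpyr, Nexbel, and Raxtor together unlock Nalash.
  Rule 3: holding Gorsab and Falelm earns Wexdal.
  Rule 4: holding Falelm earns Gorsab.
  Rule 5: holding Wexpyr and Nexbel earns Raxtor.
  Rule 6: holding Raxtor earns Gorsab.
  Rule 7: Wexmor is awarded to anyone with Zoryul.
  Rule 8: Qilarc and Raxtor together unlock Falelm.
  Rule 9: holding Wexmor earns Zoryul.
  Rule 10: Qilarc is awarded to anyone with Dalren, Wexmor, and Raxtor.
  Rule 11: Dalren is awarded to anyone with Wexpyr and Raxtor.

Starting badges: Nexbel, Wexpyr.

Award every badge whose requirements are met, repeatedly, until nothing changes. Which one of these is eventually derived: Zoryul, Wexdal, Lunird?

With Wexpyr and Nexbel, Raxtor is earned (Rule 5).
With Raxtor, Gorsab is earned (Rule 6).
With Nexbel and Gorsab, Lunird is earned (Rule 1).
Wexdal would need Gorsab and Falelm (Rule 3), but Falelm is never earned. Zoryul would need Wexmor (Rule 9), but Wexmor is never earned.

Lunird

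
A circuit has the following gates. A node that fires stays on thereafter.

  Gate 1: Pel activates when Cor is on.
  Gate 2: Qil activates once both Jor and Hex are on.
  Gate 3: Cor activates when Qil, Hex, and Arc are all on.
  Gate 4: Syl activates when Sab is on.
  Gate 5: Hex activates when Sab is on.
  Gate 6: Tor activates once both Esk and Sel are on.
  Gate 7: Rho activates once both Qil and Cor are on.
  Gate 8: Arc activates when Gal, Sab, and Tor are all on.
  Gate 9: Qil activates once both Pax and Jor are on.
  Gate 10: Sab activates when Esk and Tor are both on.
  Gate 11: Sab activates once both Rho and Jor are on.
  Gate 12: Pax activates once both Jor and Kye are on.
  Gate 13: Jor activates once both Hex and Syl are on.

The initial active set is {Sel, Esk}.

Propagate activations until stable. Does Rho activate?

Rho would need Qil and Cor (Gate 7), but Cor never turns on.

No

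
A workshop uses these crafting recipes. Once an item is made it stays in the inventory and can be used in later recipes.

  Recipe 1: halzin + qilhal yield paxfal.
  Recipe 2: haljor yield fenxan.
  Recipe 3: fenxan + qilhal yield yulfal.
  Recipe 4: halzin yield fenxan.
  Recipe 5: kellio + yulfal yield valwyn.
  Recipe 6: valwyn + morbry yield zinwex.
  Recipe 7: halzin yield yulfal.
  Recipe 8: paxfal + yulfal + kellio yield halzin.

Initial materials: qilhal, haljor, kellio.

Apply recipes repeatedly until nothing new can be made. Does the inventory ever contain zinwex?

zinwex would need valwyn and morbry (Recipe 6), but morbry is never obtained.

No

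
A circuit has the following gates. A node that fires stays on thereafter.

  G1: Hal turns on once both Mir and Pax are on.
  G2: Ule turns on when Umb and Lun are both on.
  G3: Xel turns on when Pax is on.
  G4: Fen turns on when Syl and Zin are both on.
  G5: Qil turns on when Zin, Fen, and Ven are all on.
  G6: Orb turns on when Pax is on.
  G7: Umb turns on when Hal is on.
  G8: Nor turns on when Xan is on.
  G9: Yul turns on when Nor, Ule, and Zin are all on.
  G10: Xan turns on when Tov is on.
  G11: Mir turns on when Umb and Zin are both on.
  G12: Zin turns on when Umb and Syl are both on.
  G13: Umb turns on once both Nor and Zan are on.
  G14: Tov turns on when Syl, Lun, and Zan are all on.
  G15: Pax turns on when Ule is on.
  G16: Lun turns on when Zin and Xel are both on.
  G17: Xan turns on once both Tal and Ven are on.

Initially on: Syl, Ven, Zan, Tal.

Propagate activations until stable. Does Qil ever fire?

Yes

G17: Tal and Ven on → Xan on.
Xan is on, so Nor turns on (G8).
G13: Nor and Zan on → Umb on.
G12: Umb and Syl on → Zin on.
Syl and Zin are on, so Fen turns on (G4).
Zin, Fen, and Ven are on, so Qil turns on (G5).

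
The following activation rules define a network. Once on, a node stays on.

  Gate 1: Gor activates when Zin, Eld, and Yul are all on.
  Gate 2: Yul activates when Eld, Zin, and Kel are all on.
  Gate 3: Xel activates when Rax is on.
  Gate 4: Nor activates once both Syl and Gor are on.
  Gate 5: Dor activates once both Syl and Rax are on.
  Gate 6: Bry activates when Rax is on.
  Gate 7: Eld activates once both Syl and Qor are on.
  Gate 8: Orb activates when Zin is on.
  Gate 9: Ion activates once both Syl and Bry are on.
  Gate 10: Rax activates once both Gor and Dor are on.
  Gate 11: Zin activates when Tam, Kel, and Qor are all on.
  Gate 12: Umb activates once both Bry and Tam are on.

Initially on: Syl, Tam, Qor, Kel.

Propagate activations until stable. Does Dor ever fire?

No

Dor would need Syl and Rax (Gate 5), but Rax never turns on.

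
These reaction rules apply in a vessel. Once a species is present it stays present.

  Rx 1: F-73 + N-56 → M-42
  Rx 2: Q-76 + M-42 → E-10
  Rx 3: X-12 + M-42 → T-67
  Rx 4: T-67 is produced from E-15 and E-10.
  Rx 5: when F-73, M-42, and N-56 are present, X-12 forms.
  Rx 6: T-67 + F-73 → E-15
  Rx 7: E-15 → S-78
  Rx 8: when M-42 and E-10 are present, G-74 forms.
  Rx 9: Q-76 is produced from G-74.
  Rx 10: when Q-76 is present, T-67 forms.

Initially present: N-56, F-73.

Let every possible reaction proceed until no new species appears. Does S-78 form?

F-73 and N-56 present → M-42 forms (Rx 1).
F-73, M-42, and N-56 present → X-12 forms (Rx 5).
X-12 and M-42 present → T-67 forms (Rx 3).
T-67 and F-73 present → E-15 forms (Rx 6).
E-15 present → S-78 forms (Rx 7).

Yes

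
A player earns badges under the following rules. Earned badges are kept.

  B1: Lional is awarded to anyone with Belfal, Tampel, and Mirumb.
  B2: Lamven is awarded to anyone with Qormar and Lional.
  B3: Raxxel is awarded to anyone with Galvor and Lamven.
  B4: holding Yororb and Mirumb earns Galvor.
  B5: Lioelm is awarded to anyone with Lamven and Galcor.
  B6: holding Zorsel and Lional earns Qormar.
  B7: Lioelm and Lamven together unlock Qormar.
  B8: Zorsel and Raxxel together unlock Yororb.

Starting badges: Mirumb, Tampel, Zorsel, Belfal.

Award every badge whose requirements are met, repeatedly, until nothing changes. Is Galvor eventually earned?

Galvor would need Yororb and Mirumb (B4), but Yororb is never earned.

No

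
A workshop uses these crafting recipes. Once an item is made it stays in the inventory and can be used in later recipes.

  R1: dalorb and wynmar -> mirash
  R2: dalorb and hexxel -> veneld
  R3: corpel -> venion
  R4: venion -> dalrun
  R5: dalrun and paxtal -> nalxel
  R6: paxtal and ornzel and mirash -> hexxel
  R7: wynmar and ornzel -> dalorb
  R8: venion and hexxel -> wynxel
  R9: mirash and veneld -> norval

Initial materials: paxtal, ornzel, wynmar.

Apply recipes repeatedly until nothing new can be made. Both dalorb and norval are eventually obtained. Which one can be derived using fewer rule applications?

dalorb: wynmar and ornzel -> dalorb (R7). [1 rule application]
norval: Using R7, wynmar and ornzel make dalorb. dalorb and wynmar -> mirash (R1). paxtal and ornzel and mirash -> hexxel (R6). Using R2, dalorb and hexxel make veneld. Using R9, mirash and veneld make norval. [5 rule applications]
dalorb needs fewer.

dalorb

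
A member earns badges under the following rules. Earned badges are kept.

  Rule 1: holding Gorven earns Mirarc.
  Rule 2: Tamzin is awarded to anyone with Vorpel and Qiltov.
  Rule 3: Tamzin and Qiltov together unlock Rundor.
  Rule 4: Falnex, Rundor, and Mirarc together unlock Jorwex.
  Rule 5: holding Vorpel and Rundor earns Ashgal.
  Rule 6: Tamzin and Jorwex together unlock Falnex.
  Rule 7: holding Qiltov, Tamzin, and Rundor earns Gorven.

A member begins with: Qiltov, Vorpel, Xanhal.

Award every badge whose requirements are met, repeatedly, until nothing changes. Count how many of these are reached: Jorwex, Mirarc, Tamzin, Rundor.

3

With Vorpel and Qiltov, Tamzin is earned (Rule 2).
With Tamzin and Qiltov, Rundor is earned (Rule 3).
With Qiltov, Tamzin, and Rundor, Gorven is earned (Rule 7).
With Gorven, Mirarc is earned (Rule 1).
Jorwex would need Falnex, Rundor, and Mirarc (Rule 4), but Falnex is never earned.
Mirarc: reached.
Tamzin: reached.
Rundor: reached.
Reached: Mirarc, Tamzin, and Rundor — 3 of the 4.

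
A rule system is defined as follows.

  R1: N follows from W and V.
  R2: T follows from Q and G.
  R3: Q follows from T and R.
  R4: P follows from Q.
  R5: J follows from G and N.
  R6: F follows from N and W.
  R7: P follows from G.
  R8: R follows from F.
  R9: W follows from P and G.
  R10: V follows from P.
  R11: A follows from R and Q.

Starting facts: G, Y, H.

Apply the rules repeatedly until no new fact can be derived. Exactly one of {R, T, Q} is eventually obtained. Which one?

R

G holds, so P follows (R7).
P and G hold, so W follows (R9).
From P, R10 gives V.
From W and V, R1 gives N.
From N and W, R6 gives F.
F holds, so R follows (R8).
Q would need T and R (R3), but T is never established. T would need Q and G (R2), but Q is never established.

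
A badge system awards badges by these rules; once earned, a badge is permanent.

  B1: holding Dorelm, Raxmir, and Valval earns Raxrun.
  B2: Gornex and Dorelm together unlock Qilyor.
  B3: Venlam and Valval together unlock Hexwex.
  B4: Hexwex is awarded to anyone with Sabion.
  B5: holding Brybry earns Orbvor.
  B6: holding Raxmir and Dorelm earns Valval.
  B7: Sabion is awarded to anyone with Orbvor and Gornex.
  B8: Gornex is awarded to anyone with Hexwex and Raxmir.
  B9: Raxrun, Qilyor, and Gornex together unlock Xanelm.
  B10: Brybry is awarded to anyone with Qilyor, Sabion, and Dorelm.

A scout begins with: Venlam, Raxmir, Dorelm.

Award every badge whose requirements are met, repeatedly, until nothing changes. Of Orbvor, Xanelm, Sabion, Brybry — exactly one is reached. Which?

With Raxmir and Dorelm, Valval is earned (B6).
With Venlam and Valval, Hexwex is earned (B3).
With Dorelm, Raxmir, and Valval, Raxrun is earned (B1).
With Hexwex and Raxmir, Gornex is earned (B8).
With Gornex and Dorelm, Qilyor is earned (B2).
With Raxrun, Qilyor, and Gornex, Xanelm is earned (B9).
Sabion would need Orbvor and Gornex (B7), but Orbvor is never earned. Brybry would need Qilyor, Sabion, and Dorelm (B10), but Sabion is never earned. Orbvor would need Brybry (B5), but Brybry is never earned.

Xanelm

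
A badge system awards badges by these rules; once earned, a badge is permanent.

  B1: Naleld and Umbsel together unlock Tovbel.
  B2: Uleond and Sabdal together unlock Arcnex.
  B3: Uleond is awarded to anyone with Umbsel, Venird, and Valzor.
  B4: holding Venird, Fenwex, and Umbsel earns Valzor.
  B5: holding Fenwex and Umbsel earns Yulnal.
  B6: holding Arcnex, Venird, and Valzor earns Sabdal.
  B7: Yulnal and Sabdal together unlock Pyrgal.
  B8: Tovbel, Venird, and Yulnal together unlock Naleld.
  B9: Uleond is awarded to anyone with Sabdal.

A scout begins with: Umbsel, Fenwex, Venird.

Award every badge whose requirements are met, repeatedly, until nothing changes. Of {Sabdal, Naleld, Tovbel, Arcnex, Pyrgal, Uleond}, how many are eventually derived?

With Venird, Fenwex, and Umbsel, Valzor is earned (B4).
With Umbsel, Venird, and Valzor, Uleond is earned (B3).
Sabdal would need Arcnex, Venird, and Valzor (B6), but Arcnex is never earned.
Naleld would need Tovbel, Venird, and Yulnal (B8), but Tovbel is never earned.
Tovbel would need Naleld and Umbsel (B1), but Naleld is never earned.
Arcnex would need Uleond and Sabdal (B2), but Sabdal is never earned.
Pyrgal would need Yulnal and Sabdal (B7), but Sabdal is never earned.
Uleond: reached.
Reached: Uleond — 1 of the 6.

1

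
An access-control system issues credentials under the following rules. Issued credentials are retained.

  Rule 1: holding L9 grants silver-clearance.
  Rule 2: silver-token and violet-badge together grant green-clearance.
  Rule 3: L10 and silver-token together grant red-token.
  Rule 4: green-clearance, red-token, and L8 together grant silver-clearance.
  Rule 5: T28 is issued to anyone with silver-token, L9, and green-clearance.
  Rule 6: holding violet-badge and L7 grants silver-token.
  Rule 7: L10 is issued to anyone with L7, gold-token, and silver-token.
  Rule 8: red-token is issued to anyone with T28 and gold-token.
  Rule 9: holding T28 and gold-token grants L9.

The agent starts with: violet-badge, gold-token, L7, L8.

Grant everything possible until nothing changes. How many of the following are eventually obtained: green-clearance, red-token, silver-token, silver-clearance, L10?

5

Holding violet-badge and L7 grants silver-token (Rule 6).
Holding L7, gold-token, and silver-token grants L10 (Rule 7).
Holding silver-token and violet-badge grants green-clearance (Rule 2).
Holding L10 and silver-token grants red-token (Rule 3).
Holding green-clearance, red-token, and L8 grants silver-clearance (Rule 4).
green-clearance: reached.
red-token: reached.
silver-token: reached.
silver-clearance: reached.
L10: reached.
All 5 are reached.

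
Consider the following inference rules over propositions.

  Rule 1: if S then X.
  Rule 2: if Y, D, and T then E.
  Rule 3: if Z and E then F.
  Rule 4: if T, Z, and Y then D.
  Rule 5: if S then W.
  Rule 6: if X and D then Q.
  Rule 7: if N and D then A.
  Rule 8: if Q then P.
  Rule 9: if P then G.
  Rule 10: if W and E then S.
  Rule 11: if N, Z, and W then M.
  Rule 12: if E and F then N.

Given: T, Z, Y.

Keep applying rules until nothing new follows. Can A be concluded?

Yes

T, Z, and Y hold, so D follows (Rule 4).
From Y, D, and T, Rule 2 gives E.
Z and E hold, so F follows (Rule 3).
From E and F, Rule 12 gives N.
N and D hold, so A follows (Rule 7).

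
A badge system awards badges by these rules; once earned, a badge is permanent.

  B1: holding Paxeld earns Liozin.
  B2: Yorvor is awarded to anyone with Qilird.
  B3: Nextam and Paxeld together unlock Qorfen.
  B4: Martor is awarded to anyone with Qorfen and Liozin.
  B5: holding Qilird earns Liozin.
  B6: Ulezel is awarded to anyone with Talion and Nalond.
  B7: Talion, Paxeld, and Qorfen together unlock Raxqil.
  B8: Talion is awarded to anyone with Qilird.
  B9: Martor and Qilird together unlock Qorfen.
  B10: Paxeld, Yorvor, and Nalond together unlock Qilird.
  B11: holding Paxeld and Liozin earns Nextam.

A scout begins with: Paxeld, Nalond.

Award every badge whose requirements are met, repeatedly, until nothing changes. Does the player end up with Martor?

Yes

With Paxeld, Liozin is earned (B1).
With Paxeld and Liozin, Nextam is earned (B11).
With Nextam and Paxeld, Qorfen is earned (B3).
With Qorfen and Liozin, Martor is earned (B4).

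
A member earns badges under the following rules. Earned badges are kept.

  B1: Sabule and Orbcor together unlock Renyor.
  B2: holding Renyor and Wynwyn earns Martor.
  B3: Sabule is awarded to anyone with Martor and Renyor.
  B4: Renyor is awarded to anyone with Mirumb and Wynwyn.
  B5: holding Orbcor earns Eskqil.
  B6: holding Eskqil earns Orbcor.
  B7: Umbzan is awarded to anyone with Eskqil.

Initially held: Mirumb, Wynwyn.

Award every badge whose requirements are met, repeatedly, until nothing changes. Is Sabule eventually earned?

With Mirumb and Wynwyn, Renyor is earned (B4).
With Renyor and Wynwyn, Martor is earned (B2).
With Martor and Renyor, Sabule is earned (B3).

Yes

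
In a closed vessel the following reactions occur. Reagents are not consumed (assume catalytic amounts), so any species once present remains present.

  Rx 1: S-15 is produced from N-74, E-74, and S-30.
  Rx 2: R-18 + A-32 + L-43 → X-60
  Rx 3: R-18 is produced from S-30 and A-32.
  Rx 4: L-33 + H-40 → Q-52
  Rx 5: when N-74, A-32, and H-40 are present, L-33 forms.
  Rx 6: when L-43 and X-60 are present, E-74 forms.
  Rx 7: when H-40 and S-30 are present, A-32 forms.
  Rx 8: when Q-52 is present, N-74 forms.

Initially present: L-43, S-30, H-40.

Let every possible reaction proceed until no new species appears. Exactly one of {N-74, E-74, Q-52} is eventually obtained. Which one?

E-74

H-40 and S-30 present → A-32 forms (Rx 7).
S-30 and A-32 present → R-18 forms (Rx 3).
R-18, A-32, and L-43 present → X-60 forms (Rx 2).
L-43 and X-60 present → E-74 forms (Rx 6).
N-74 would need Q-52 (Rx 8), but Q-52 never forms. Q-52 would need L-33 and H-40 (Rx 4), but L-33 never forms.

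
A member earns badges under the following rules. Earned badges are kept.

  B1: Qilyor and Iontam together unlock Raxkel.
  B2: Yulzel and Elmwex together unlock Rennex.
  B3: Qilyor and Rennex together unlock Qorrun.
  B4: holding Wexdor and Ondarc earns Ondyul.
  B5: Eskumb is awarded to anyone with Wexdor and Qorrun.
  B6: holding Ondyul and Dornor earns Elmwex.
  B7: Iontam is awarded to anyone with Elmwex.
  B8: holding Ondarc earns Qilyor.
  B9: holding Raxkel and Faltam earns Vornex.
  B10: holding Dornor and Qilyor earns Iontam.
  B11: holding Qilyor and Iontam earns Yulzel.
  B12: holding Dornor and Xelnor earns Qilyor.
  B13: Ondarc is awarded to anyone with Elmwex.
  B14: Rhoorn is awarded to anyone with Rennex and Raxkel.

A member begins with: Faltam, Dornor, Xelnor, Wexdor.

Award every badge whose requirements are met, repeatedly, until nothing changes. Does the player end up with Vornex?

Yes

With Dornor and Xelnor, Qilyor is earned (B12).
With Dornor and Qilyor, Iontam is earned (B10).
With Qilyor and Iontam, Raxkel is earned (B1).
With Raxkel and Faltam, Vornex is earned (B9).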